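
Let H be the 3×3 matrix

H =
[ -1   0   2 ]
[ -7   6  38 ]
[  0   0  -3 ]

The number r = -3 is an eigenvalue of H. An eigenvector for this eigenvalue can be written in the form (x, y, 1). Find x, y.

We need (H + 3I)v = 0.
H + 3I = [[2, 0, 2], [-7, 9, 38], [0, 0, 0]].
Row 1: (2)·x + (0)·y + (2)·1 = 0
Row 2: (-7)·x + (9)·y + (38)·1 = 0
Row 3: (0)·x + (0)·y + (0)·1 = 0
Solving gives x = -1, y = -5.
Check: H·(-1, -5, 1) = (3, 15, -3) = -3·(-1, -5, 1).

-1, -5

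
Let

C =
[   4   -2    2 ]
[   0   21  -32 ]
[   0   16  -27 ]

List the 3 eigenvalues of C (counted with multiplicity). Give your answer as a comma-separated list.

Compute the characteristic polynomial p(μ) = det(μI - C).
Expanding along the first row, p(μ) = μ^3 + 2μ^2 - 79μ + 220.
Since p(5) = 0, μ = 5 is a root.
Factor out (μ - 5): p(μ) = (μ - 5)·(μ^2 + 7μ - 44).
The quadratic factors as (μ + 11)·(μ - 4).
Eigenvalues: -11, 4, 5.

-11, 4, 5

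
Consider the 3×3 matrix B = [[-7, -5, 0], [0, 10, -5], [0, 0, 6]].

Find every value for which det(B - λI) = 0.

B is upper triangular, so its eigenvalues are the diagonal entries.
Diagonal: -7, 10, 6.

-7, 6, 10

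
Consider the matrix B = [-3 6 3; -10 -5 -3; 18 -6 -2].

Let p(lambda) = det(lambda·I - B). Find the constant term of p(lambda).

-30

p(lambda) = lambda^3 + 10·lambda^2 + 19·lambda - 30.
The constant term is -30.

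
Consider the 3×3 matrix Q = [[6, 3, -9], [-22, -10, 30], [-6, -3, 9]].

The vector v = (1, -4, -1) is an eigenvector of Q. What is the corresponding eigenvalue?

3

Compute Qv: Q·(1, -4, -1) = (3, -12, -3).
Since Qv = λv, compare component 1: 3 = λ·1, so λ = 3.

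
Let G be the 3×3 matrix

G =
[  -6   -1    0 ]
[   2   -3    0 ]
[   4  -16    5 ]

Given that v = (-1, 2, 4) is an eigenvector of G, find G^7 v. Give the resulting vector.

First find the eigenvalue: Gv = (4, -8, -16) = -4·(-1, 2, 4), so λ = -4.
Then G^7 v = λ^7·v = (-4)^7·(-1, 2, 4) = -16384·(-1, 2, 4) = (16384, -32768, -65536).

(16384, -32768, -65536)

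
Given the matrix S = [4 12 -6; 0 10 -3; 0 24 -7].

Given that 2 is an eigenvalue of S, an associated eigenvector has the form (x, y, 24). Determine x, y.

We need (S - 2I)v = 0.
S - 2I = [[2, 12, -6], [0, 8, -3], [0, 24, -9]].
Row 1: (2)·x + (12)·y + (-6)·24 = 0
Row 2: (0)·x + (8)·y + (-3)·24 = 0
Row 3: (0)·x + (24)·y + (-9)·24 = 0
Solving gives x = 18, y = 9.
Check: S·(18, 9, 24) = (36, 18, 48) = 2·(18, 9, 24).

18, 9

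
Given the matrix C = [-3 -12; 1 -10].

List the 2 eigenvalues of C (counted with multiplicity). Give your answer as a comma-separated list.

-7, -6

det(C - lambda·I) = (-3 - lambda)(-10 - lambda) - (-12)·(1) = lambda^2 + 13·lambda + 42.
This factors as (lambda + 7)·(lambda + 6) = 0.
Eigenvalues: -7, -6.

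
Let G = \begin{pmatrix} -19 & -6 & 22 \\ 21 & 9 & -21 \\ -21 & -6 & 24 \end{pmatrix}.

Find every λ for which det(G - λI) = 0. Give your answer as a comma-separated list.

Set up det(tI - G) = 0.
Cofactor expansion gives p(t) = t^3 - 14t^2 + 51t - 54.
Rational-root test: t = 3 gives p(3) = 0.
Dividing by (t - 3) leaves t^2 - 11t + 18.
The quadratic factors as (t - 2)·(t - 9).
Eigenvalues: 2, 3, 9.

2, 3, 9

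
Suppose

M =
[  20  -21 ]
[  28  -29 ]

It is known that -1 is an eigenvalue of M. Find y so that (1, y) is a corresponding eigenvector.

1

We need (M + 1I)v = 0.
M + 1I = [[21, -21], [28, -28]].
Row 1: (21)·1 + (-21)·y = 0
Row 2: (28)·1 + (-28)·y = 0
Solving gives y = 1.
Check: M·(1, 1) = (-1, -1) = -1·(1, 1).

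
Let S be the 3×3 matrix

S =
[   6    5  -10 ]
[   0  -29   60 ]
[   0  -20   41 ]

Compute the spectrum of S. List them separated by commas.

The characteristic polynomial is p(r) = det(rI - S).
Expanding along the first row, p(r) = r^3 - 18r^2 + 83r - 66.
Try r = 6: p(6) = 0, so 6 is a root.
Factor out (r - 6): p(r) = (r - 6)·(r^2 - 12r + 11).
The quadratic factors as (r - 1)·(r - 11).
Eigenvalues: 1, 6, 11.

1, 6, 11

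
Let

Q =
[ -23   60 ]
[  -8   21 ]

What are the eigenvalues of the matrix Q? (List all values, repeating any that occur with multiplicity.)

-3, 1

det(Q - tI) = (-23 - t)(21 - t) - (60)·(-8) = t^2 + 2t - 3.
This factors as (t + 3)·(t - 1) = 0.
Eigenvalues: -3, 1.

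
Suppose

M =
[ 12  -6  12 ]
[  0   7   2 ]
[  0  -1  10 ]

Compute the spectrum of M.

8, 9, 12

Compute the characteristic polynomial p(t) = det(tI - M).
Expanding the 3×3 determinant: p(t) = t^3 - 29t^2 + 276t - 864.
Since p(9) = 0, t = 9 is a root.
Factor out (t - 9): p(t) = (t - 9)·(t^2 - 20t + 96).
The quadratic factors as (t - 8)·(t - 12).
Eigenvalues: 8, 9, 12.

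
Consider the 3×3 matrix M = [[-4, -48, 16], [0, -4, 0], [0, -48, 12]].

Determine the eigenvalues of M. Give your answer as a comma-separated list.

Compute the characteristic polynomial p(λ) = det(λI - M).
Expanding along the first row, p(λ) = λ^3 - 4λ^2 - 80λ - 192.
Rational-root test: λ = -4 gives p(-4) = 0.
Factor out (λ + 4): p(λ) = (λ + 4)·(λ^2 - 8λ - 48).
The quadratic factors as (λ + 4)·(λ - 12).
Eigenvalues: -4, -4, 12.

-4, -4, 12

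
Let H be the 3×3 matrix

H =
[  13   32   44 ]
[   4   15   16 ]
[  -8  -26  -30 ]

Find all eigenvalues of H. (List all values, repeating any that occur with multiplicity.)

-3, -1, 2

Set up det(sI - H) = 0.
Expanding the 3×3 determinant: p(s) = s^3 + 2s^2 - 5s - 6.
Try s = -3: p(-3) = 0, so -3 is a root.
Factor out (s + 3): p(s) = (s + 3)·(s^2 - s - 2).
The quadratic factors as (s + 1)·(s - 2).
Eigenvalues: -3, -1, 2.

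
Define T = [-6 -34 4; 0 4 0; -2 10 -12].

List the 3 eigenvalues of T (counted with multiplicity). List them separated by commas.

The characteristic polynomial is p(s) = det(sI - T).
Cofactor expansion gives p(s) = s^3 + 14s^2 + 8s - 320.
Since p(-8) = 0, s = -8 is a root.
Dividing by (s + 8) leaves s^2 + 6s - 40.
The quadratic factors as (s + 10)·(s - 4).
Eigenvalues: -10, -8, 4.

-10, -8, 4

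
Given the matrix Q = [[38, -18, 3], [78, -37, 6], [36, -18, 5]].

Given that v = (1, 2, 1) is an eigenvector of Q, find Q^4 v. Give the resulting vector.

First find the eigenvalue: Qv = (5, 10, 5) = 5·(1, 2, 1), so λ = 5.
Then Q^4 v = λ^4·v = 5^4·(1, 2, 1) = 625·(1, 2, 1) = (625, 1250, 625).

(625, 1250, 625)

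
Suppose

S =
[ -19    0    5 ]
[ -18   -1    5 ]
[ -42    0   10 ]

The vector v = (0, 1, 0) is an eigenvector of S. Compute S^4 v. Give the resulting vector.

First find the eigenvalue: Sv = (0, -1, 0) = -1·(0, 1, 0), so λ = -1.
Then S^4 v = λ^4·v = (-1)^4·(0, 1, 0) = 1·(0, 1, 0) = (0, 1, 0).

(0, 1, 0)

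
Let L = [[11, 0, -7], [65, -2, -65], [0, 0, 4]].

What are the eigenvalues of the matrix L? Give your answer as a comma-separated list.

-2, 4, 11

The characteristic polynomial is p(λ) = det(λI - L).
Cofactor expansion gives p(λ) = λ^3 - 13λ^2 + 14λ + 88.
Rational-root test: λ = 11 gives p(11) = 0.
Factor out (λ - 11): p(λ) = (λ - 11)·(λ^2 - 2λ - 8).
The quadratic factors as (λ + 2)·(λ - 4).
Eigenvalues: -2, 4, 11.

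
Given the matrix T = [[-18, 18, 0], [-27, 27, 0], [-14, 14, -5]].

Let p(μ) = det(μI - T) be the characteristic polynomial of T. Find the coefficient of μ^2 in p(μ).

-4

The coefficient of μ^2 of det(μI - T) is −trace(T).
trace(T) = (-18) + (27) + (-5) = 4, so the coefficient is -4.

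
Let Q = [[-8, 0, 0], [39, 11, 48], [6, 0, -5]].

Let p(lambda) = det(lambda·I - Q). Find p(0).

-440

p(0) = det(0·I − Q) = det(−Q) = (−1)^3·det(Q).
det(Q) = 440, so p(0) = -440.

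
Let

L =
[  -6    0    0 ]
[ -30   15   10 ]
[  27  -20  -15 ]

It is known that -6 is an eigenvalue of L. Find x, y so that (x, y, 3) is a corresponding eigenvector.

1, 0

We need (L + 6I)v = 0.
L + 6I = [[0, 0, 0], [-30, 21, 10], [27, -20, -9]].
Row 1: (0)·x + (0)·y + (0)·3 = 0
Row 2: (-30)·x + (21)·y + (10)·3 = 0
Row 3: (27)·x + (-20)·y + (-9)·3 = 0
Solving gives x = 1, y = 0.
Check: L·(1, 0, 3) = (-6, 0, -18) = -6·(1, 0, 3).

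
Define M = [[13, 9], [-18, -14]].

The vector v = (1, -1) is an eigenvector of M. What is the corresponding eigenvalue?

4

Compute Mv: M·(1, -1) = (4, -4).
Since Mv = λv, compare component 1: 4 = λ·1, so λ = 4.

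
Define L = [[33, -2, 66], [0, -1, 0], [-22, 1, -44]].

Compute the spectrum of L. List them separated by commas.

-11, -1, 0

Set up det(lambda·I - L) = 0.
Expanding along the first row, p(lambda) = lambda^3 + 12·lambda^2 + 11·lambda.
Rational-root test: lambda = 0 gives p(0) = 0.
Dividing by lambda leaves lambda^2 + 12·lambda + 11.
The quadratic factors as (lambda + 11)·(lambda + 1).
Eigenvalues: -11, -1, 0.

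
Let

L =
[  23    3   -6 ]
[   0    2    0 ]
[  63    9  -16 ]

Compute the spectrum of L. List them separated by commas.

Set up det(lambda·I - L) = 0.
Cofactor expansion gives p(lambda) = lambda^3 - 9·lambda^2 + 24·lambda - 20.
Try lambda = 2: p(2) = 0, so 2 is a root.
Factor out (lambda - 2): p(lambda) = (lambda - 2)·(lambda^2 - 7·lambda + 10).
The quadratic factors as (lambda - 2)·(lambda - 5).
Eigenvalues: 2, 2, 5.

2, 2, 5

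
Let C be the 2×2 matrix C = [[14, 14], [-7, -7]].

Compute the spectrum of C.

0, 7

det(C - tI) = (14 - t)(-7 - t) - (14)·(-7) = t^2 - 7t.
This factors as t·(t - 7) = 0.
Eigenvalues: 0, 7.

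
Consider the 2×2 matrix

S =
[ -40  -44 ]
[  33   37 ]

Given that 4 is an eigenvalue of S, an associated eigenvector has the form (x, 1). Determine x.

We need (S - 4I)v = 0.
S - 4I = [[-44, -44], [33, 33]].
Row 1: (-44)·x + (-44)·1 = 0
Row 2: (33)·x + (33)·1 = 0
Solving gives x = -1.
Check: S·(-1, 1) = (-4, 4) = 4·(-1, 1).

-1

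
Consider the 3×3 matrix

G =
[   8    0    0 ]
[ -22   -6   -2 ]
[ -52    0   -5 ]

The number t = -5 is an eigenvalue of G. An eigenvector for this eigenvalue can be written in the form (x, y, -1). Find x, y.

0, 2

We need (G + 5I)v = 0.
G + 5I = [[13, 0, 0], [-22, -1, -2], [-52, 0, 0]].
Row 1: (13)·x + (0)·y + (0)·-1 = 0
Row 2: (-22)·x + (-1)·y + (-2)·-1 = 0
Row 3: (-52)·x + (0)·y + (0)·-1 = 0
Solving gives x = 0, y = 2.
Check: G·(0, 2, -1) = (0, -10, 5) = -5·(0, 2, -1).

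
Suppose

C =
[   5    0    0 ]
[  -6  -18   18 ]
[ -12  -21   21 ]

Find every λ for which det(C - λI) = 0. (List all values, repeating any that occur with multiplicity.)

Set up det(λI - C) = 0.
Expanding along the first row, p(λ) = λ^3 - 8λ^2 + 15λ.
Since p(0) = 0, λ = 0 is a root.
Dividing by λ leaves λ^2 - 8λ + 15.
The quadratic factors as (λ - 3)·(λ - 5).
Eigenvalues: 0, 3, 5.

0, 3, 5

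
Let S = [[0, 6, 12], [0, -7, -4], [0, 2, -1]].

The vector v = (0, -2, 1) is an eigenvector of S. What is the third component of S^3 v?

-125

First find the eigenvalue: Sv = (0, 10, -5) = -5·(0, -2, 1), so λ = -5.
Then S^3 v = λ^3·v = (-5)^3·(0, -2, 1) = -125·(0, -2, 1) = (0, 250, -125).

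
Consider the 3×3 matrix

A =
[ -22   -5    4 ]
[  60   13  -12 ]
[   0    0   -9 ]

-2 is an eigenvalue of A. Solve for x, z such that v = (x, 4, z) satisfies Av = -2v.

-1, 0

We need (A + 2I)v = 0.
A + 2I = [[-20, -5, 4], [60, 15, -12], [0, 0, -7]].
Row 1: (-20)·x + (-5)·4 + (4)·z = 0
Row 2: (60)·x + (15)·4 + (-12)·z = 0
Row 3: (0)·x + (0)·4 + (-7)·z = 0
Solving gives x = -1, z = 0.
Check: A·(-1, 4, 0) = (2, -8, 0) = -2·(-1, 4, 0).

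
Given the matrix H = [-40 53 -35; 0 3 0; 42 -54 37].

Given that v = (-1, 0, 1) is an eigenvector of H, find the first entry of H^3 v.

First find the eigenvalue: Hv = (5, 0, -5) = -5·(-1, 0, 1), so λ = -5.
Then H^3 v = λ^3·v = (-5)^3·(-1, 0, 1) = -125·(-1, 0, 1) = (125, 0, -125).

125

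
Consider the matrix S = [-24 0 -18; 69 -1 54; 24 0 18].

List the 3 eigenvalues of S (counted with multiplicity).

Compute the characteristic polynomial p(t) = det(tI - S).
Cofactor expansion gives p(t) = t^3 + 7t^2 + 6t.
Try t = 0: p(0) = 0, so 0 is a root.
Dividing by t leaves t^2 + 7t + 6.
The quadratic factors as (t + 6)·(t + 1).
Eigenvalues: -6, -1, 0.

-6, -1, 0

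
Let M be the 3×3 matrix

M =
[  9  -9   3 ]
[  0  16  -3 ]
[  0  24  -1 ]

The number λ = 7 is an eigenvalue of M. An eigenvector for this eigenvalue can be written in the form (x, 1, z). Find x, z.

0, 3

We need (M - 7I)v = 0.
M - 7I = [[2, -9, 3], [0, 9, -3], [0, 24, -8]].
Row 1: (2)·x + (-9)·1 + (3)·z = 0
Row 2: (0)·x + (9)·1 + (-3)·z = 0
Row 3: (0)·x + (24)·1 + (-8)·z = 0
Solving gives x = 0, z = 3.
Check: M·(0, 1, 3) = (0, 7, 21) = 7·(0, 1, 3).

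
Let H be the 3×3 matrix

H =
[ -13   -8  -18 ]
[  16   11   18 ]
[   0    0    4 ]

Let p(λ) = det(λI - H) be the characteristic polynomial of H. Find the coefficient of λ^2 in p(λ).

-2

The coefficient of λ^2 of det(λI - H) is −trace(H).
trace(H) = (-13) + (11) + (4) = 2, so the coefficient is -2.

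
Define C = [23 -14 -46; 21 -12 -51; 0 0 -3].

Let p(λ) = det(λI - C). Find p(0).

54

p(0) = det(0·I − C) = det(−C) = (−1)^3·det(C).
det(C) = -54, so p(0) = 54.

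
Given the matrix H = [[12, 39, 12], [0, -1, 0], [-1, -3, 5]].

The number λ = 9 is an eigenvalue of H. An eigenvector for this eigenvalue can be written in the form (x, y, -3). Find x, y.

We need (H - 9I)v = 0.
H - 9I = [[3, 39, 12], [0, -10, 0], [-1, -3, -4]].
Row 1: (3)·x + (39)·y + (12)·-3 = 0
Row 2: (0)·x + (-10)·y + (0)·-3 = 0
Row 3: (-1)·x + (-3)·y + (-4)·-3 = 0
Solving gives x = 12, y = 0.
Check: H·(12, 0, -3) = (108, 0, -27) = 9·(12, 0, -3).

12, 0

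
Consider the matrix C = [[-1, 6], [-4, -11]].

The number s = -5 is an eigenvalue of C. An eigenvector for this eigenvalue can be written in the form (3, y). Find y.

-2

We need (C + 5I)v = 0.
C + 5I = [[4, 6], [-4, -6]].
Row 1: (4)·3 + (6)·y = 0
Row 2: (-4)·3 + (-6)·y = 0
Solving gives y = -2.
Check: C·(3, -2) = (-15, 10) = -5·(3, -2).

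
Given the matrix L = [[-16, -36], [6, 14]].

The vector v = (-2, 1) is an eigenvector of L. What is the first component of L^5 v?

First find the eigenvalue: Lv = (-4, 2) = 2·(-2, 1), so λ = 2.
Then L^5 v = λ^5·v = 2^5·(-2, 1) = 32·(-2, 1) = (-64, 32).

-64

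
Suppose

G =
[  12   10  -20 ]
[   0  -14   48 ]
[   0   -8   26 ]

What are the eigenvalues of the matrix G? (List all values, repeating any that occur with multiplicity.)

2, 10, 12

The characteristic polynomial is p(λ) = det(λI - G).
Expanding along the first row, p(λ) = λ^3 - 24λ^2 + 164λ - 240.
Since p(12) = 0, λ = 12 is a root.
Dividing by (λ - 12) leaves λ^2 - 12λ + 20.
The quadratic factors as (λ - 2)·(λ - 10).
Eigenvalues: 2, 10, 12.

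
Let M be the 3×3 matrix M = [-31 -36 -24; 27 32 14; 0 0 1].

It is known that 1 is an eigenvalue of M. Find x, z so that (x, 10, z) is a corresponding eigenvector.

-12, 1

We need (M - 1I)v = 0.
M - 1I = [[-32, -36, -24], [27, 31, 14], [0, 0, 0]].
Row 1: (-32)·x + (-36)·10 + (-24)·z = 0
Row 2: (27)·x + (31)·10 + (14)·z = 0
Row 3: (0)·x + (0)·10 + (0)·z = 0
Solving gives x = -12, z = 1.
Check: M·(-12, 10, 1) = (-12, 10, 1) = 1·(-12, 10, 1).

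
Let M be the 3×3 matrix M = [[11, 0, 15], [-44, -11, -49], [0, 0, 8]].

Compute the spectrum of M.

-11, 8, 11

Set up det(rI - M) = 0.
Expanding along the first row, p(r) = r^3 - 8r^2 - 121r + 968.
Rational-root test: r = -11 gives p(-11) = 0.
Factor out (r + 11): p(r) = (r + 11)·(r^2 - 19r + 88).
The quadratic factors as (r - 8)·(r - 11).
Eigenvalues: -11, 8, 11.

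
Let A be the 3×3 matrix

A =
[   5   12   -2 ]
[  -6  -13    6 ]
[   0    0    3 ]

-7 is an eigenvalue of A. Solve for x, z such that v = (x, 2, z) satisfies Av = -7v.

We need (A + 7I)v = 0.
A + 7I = [[12, 12, -2], [-6, -6, 6], [0, 0, 10]].
Row 1: (12)·x + (12)·2 + (-2)·z = 0
Row 2: (-6)·x + (-6)·2 + (6)·z = 0
Row 3: (0)·x + (0)·2 + (10)·z = 0
Solving gives x = -2, z = 0.
Check: A·(-2, 2, 0) = (14, -14, 0) = -7·(-2, 2, 0).

-2, 0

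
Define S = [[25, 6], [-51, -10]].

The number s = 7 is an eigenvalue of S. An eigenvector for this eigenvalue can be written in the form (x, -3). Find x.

We need (S - 7I)v = 0.
S - 7I = [[18, 6], [-51, -17]].
Row 1: (18)·x + (6)·-3 = 0
Row 2: (-51)·x + (-17)·-3 = 0
Solving gives x = 1.
Check: S·(1, -3) = (7, -21) = 7·(1, -3).

1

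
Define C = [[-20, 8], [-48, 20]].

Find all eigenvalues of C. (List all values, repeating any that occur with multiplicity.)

-4, 4

det(C - tI) = (-20 - t)(20 - t) - (8)·(-48) = t^2 - 16.
This factors as (t + 4)·(t - 4) = 0.
Eigenvalues: -4, 4.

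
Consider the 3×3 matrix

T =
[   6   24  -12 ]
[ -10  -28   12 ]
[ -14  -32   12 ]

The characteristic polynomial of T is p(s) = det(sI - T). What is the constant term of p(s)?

p(s) = s^3 + 10s^2 + 24s.
The constant term is 0.

0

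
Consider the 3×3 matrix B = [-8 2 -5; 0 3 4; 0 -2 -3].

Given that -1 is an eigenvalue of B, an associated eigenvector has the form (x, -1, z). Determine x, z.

-1, 1

We need (B + 1I)v = 0.
B + 1I = [[-7, 2, -5], [0, 4, 4], [0, -2, -2]].
Row 1: (-7)·x + (2)·-1 + (-5)·z = 0
Row 2: (0)·x + (4)·-1 + (4)·z = 0
Row 3: (0)·x + (-2)·-1 + (-2)·z = 0
Solving gives x = -1, z = 1.
Check: B·(-1, -1, 1) = (1, 1, -1) = -1·(-1, -1, 1).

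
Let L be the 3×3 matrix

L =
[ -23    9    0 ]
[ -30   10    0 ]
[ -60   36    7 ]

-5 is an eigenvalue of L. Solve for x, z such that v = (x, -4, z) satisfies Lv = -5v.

We need (L + 5I)v = 0.
L + 5I = [[-18, 9, 0], [-30, 15, 0], [-60, 36, 12]].
Row 1: (-18)·x + (9)·-4 + (0)·z = 0
Row 2: (-30)·x + (15)·-4 + (0)·z = 0
Row 3: (-60)·x + (36)·-4 + (12)·z = 0
Solving gives x = -2, z = 2.
Check: L·(-2, -4, 2) = (10, 20, -10) = -5·(-2, -4, 2).

-2, 2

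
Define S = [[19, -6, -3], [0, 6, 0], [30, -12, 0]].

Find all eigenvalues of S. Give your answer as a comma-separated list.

6, 9, 10

The characteristic polynomial is p(t) = det(tI - S).
Cofactor expansion gives p(t) = t^3 - 25t^2 + 204t - 540.
Try t = 6: p(6) = 0, so 6 is a root.
Dividing by (t - 6) leaves t^2 - 19t + 90.
The quadratic factors as (t - 9)·(t - 10).
Eigenvalues: 6, 9, 10.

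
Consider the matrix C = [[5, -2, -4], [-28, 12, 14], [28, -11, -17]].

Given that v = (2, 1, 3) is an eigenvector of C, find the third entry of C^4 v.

First find the eigenvalue: Cv = (-4, -2, -6) = -2·(2, 1, 3), so λ = -2.
Then C^4 v = λ^4·v = (-2)^4·(2, 1, 3) = 16·(2, 1, 3) = (32, 16, 48).

48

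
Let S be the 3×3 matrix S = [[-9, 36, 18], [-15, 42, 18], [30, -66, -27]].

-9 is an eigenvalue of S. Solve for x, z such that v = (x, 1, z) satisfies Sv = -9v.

1, -2

We need (S + 9I)v = 0.
S + 9I = [[0, 36, 18], [-15, 51, 18], [30, -66, -18]].
Row 1: (0)·x + (36)·1 + (18)·z = 0
Row 2: (-15)·x + (51)·1 + (18)·z = 0
Row 3: (30)·x + (-66)·1 + (-18)·z = 0
Solving gives x = 1, z = -2.
Check: S·(1, 1, -2) = (-9, -9, 18) = -9·(1, 1, -2).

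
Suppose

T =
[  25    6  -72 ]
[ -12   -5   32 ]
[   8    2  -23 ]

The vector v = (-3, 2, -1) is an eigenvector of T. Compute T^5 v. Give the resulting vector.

First find the eigenvalue: Tv = (9, -6, 3) = -3·(-3, 2, -1), so λ = -3.
Then T^5 v = λ^5·v = (-3)^5·(-3, 2, -1) = -243·(-3, 2, -1) = (729, -486, 243).

(729, -486, 243)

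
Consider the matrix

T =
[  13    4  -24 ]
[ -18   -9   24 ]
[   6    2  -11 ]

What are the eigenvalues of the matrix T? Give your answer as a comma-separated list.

-5, -3, 1

The characteristic polynomial is p(λ) = det(λI - T).
Expanding the 3×3 determinant: p(λ) = λ^3 + 7λ^2 + 7λ - 15.
Try λ = -3: p(-3) = 0, so -3 is a root.
Factor out (λ + 3): p(λ) = (λ + 3)·(λ^2 + 4λ - 5).
The quadratic factors as (λ + 5)·(λ - 1).
Eigenvalues: -5, -3, 1.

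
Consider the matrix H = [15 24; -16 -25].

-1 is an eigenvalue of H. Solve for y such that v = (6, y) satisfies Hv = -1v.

We need (H + 1I)v = 0.
H + 1I = [[16, 24], [-16, -24]].
Row 1: (16)·6 + (24)·y = 0
Row 2: (-16)·6 + (-24)·y = 0
Solving gives y = -4.
Check: H·(6, -4) = (-6, 4) = -1·(6, -4).

-4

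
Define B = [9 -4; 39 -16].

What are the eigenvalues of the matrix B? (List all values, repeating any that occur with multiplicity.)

det(B - λI) = (9 - λ)(-16 - λ) - (-4)·(39) = λ^2 + 7λ + 12.
This factors as (λ + 4)·(λ + 3) = 0.
Eigenvalues: -4, -3.

-4, -3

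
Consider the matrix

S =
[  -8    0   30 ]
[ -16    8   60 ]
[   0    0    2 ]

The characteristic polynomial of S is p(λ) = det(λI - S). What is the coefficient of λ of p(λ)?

-64

p(λ) = λ^3 - 2λ^2 - 64λ + 128.
The coefficient of λ is -64.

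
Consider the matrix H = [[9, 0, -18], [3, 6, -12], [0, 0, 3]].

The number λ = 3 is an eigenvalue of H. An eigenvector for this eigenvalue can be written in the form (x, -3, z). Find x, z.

We need (H - 3I)v = 0.
H - 3I = [[6, 0, -18], [3, 3, -12], [0, 0, 0]].
Row 1: (6)·x + (0)·-3 + (-18)·z = 0
Row 2: (3)·x + (3)·-3 + (-12)·z = 0
Row 3: (0)·x + (0)·-3 + (0)·z = 0
Solving gives x = -9, z = -3.
Check: H·(-9, -3, -3) = (-27, -9, -9) = 3·(-9, -3, -3).

-9, -3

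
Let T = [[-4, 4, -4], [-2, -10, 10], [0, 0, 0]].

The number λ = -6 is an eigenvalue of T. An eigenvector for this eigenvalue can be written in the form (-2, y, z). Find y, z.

1, 0

We need (T + 6I)v = 0.
T + 6I = [[2, 4, -4], [-2, -4, 10], [0, 0, 6]].
Row 1: (2)·-2 + (4)·y + (-4)·z = 0
Row 2: (-2)·-2 + (-4)·y + (10)·z = 0
Row 3: (0)·-2 + (0)·y + (6)·z = 0
Solving gives y = 1, z = 0.
Check: T·(-2, 1, 0) = (12, -6, 0) = -6·(-2, 1, 0).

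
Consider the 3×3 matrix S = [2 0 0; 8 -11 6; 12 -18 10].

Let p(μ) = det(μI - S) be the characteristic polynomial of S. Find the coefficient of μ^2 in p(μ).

-1

The coefficient of μ^2 of det(μI - S) is −trace(S).
trace(S) = (2) + (-11) + (10) = 1, so the coefficient is -1.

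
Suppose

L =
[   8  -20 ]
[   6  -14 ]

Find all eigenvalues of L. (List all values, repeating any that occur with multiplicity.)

-4, -2

det(L - tI) = (8 - t)(-14 - t) - (-20)·(6) = t^2 + 6t + 8.
This factors as (t + 4)·(t + 2) = 0.
Eigenvalues: -4, -2.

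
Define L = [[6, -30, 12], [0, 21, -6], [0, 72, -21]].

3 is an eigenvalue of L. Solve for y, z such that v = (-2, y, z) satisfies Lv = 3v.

We need (L - 3I)v = 0.
L - 3I = [[3, -30, 12], [0, 18, -6], [0, 72, -24]].
Row 1: (3)·-2 + (-30)·y + (12)·z = 0
Row 2: (0)·-2 + (18)·y + (-6)·z = 0
Row 3: (0)·-2 + (72)·y + (-24)·z = 0
Solving gives y = 1, z = 3.
Check: L·(-2, 1, 3) = (-6, 3, 9) = 3·(-2, 1, 3).

1, 3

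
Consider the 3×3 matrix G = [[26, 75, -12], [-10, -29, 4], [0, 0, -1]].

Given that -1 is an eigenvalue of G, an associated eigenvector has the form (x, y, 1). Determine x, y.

We need (G + 1I)v = 0.
G + 1I = [[27, 75, -12], [-10, -28, 4], [0, 0, 0]].
Row 1: (27)·x + (75)·y + (-12)·1 = 0
Row 2: (-10)·x + (-28)·y + (4)·1 = 0
Row 3: (0)·x + (0)·y + (0)·1 = 0
Solving gives x = 6, y = -2.
Check: G·(6, -2, 1) = (-6, 2, -1) = -1·(6, -2, 1).

6, -2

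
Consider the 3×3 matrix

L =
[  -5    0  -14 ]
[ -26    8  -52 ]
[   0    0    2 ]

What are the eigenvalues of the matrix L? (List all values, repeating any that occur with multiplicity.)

-5, 2, 8

Compute the characteristic polynomial p(μ) = det(μI - L).
Expanding along the first row, p(μ) = μ^3 - 5μ^2 - 34μ + 80.
Rational-root test: μ = 8 gives p(8) = 0.
Factor out (μ - 8): p(μ) = (μ - 8)·(μ^2 + 3μ - 10).
The quadratic factors as (μ + 5)·(μ - 2).
Eigenvalues: -5, 2, 8.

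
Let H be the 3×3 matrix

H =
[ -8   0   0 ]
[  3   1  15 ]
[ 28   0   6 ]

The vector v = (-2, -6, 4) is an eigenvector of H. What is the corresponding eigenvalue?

-8

Compute Hv: H·(-2, -6, 4) = (16, 48, -32).
Since Hv = λv, compare component 1: 16 = λ·-2, so λ = -8.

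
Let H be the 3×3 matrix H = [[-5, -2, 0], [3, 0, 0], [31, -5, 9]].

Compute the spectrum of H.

The characteristic polynomial is p(s) = det(sI - H).
Expanding the 3×3 determinant: p(s) = s^3 - 4s^2 - 39s - 54.
Since p(-2) = 0, s = -2 is a root.
Dividing by (s + 2) leaves s^2 - 6s - 27.
The quadratic factors as (s + 3)·(s - 9).
Eigenvalues: -3, -2, 9.

-3, -2, 9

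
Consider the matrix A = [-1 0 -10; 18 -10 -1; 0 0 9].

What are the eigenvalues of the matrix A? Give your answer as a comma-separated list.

Set up det(λI - A) = 0.
Expanding along the first row, p(λ) = λ^3 + 2λ^2 - 89λ - 90.
Try λ = -1: p(-1) = 0, so -1 is a root.
Factor out (λ + 1): p(λ) = (λ + 1)·(λ^2 + λ - 90).
The quadratic factors as (λ + 10)·(λ - 9).
Eigenvalues: -10, -1, 9.

-10, -1, 9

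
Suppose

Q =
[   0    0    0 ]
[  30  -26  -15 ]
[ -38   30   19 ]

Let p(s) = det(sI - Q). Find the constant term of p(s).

0

p(s) = s^3 + 7s^2 - 44s.
The constant term is 0.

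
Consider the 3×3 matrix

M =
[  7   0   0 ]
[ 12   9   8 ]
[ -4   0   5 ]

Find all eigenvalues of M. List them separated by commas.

5, 7, 9

Set up det(lambda·I - M) = 0.
Expanding along the first row, p(lambda) = lambda^3 - 21·lambda^2 + 143·lambda - 315.
Rational-root test: lambda = 9 gives p(9) = 0.
Factor out (lambda - 9): p(lambda) = (lambda - 9)·(lambda^2 - 12·lambda + 35).
The quadratic factors as (lambda - 5)·(lambda - 7).
Eigenvalues: 5, 7, 9.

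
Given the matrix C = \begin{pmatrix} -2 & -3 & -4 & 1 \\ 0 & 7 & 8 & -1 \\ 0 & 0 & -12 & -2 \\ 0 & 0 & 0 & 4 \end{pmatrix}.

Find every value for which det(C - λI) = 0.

-12, -2, 4, 7

C is upper triangular, so its eigenvalues are the diagonal entries.
Diagonal: -2, 7, -12, 4.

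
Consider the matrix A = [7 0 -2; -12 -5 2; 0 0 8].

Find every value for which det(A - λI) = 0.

-5, 7, 8

Compute the characteristic polynomial p(μ) = det(μI - A).
Expanding the 3×3 determinant: p(μ) = μ^3 - 10μ^2 - 19μ + 280.
Try μ = 8: p(8) = 0, so 8 is a root.
Dividing by (μ - 8) leaves μ^2 - 2μ - 35.
The quadratic factors as (μ + 5)·(μ - 7).
Eigenvalues: -5, 7, 8.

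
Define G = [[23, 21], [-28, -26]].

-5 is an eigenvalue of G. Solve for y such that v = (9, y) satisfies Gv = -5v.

-12

We need (G + 5I)v = 0.
G + 5I = [[28, 21], [-28, -21]].
Row 1: (28)·9 + (21)·y = 0
Row 2: (-28)·9 + (-21)·y = 0
Solving gives y = -12.
Check: G·(9, -12) = (-45, 60) = -5·(9, -12).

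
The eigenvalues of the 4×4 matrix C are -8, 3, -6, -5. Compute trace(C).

-16

trace(C) is the sum of the eigenvalues: (-8) + (3) + (-6) + (-5) = -16.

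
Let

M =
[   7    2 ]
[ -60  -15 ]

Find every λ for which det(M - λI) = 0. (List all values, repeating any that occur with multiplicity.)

-5, -3

det(M - sI) = (7 - s)(-15 - s) - (2)·(-60) = s^2 + 8s + 15.
This factors as (s + 5)·(s + 3) = 0.
Eigenvalues: -5, -3.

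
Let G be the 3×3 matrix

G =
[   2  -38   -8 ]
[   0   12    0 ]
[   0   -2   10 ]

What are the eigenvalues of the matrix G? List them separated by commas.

2, 10, 12

The characteristic polynomial is p(s) = det(sI - G).
Expanding along the first row, p(s) = s^3 - 24s^2 + 164s - 240.
Rational-root test: s = 12 gives p(12) = 0.
Factor out (s - 12): p(s) = (s - 12)·(s^2 - 12s + 20).
The quadratic factors as (s - 2)·(s - 10).
Eigenvalues: 2, 10, 12.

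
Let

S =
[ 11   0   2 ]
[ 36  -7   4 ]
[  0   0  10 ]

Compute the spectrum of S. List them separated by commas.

Compute the characteristic polynomial p(λ) = det(λI - S).
Cofactor expansion gives p(λ) = λ^3 - 14λ^2 - 37λ + 770.
Since p(-7) = 0, λ = -7 is a root.
Dividing by (λ + 7) leaves λ^2 - 21λ + 110.
The quadratic factors as (λ - 10)·(λ - 11).
Eigenvalues: -7, 10, 11.

-7, 10, 11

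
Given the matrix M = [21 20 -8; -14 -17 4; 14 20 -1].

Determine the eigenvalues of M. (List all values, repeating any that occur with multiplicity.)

The characteristic polynomial is p(μ) = det(μI - M).
Expanding the 3×3 determinant: p(μ) = μ^3 - 3μ^2 - 49μ + 147.
Since p(7) = 0, μ = 7 is a root.
Dividing by (μ - 7) leaves μ^2 + 4μ - 21.
The quadratic factors as (μ + 7)·(μ - 3).
Eigenvalues: -7, 3, 7.

-7, 3, 7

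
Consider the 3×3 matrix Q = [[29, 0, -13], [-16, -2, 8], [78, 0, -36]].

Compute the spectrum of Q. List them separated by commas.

-10, -2, 3

Set up det(μI - Q) = 0.
Cofactor expansion gives p(μ) = μ^3 + 9μ^2 - 16μ - 60.
Try μ = -2: p(-2) = 0, so -2 is a root.
Factor out (μ + 2): p(μ) = (μ + 2)·(μ^2 + 7μ - 30).
The quadratic factors as (μ + 10)·(μ - 3).
Eigenvalues: -10, -2, 3.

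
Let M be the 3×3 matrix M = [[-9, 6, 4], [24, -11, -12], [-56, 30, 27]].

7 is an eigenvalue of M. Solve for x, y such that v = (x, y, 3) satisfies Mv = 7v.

We need (M - 7I)v = 0.
M - 7I = [[-16, 6, 4], [24, -18, -12], [-56, 30, 20]].
Row 1: (-16)·x + (6)·y + (4)·3 = 0
Row 2: (24)·x + (-18)·y + (-12)·3 = 0
Row 3: (-56)·x + (30)·y + (20)·3 = 0
Solving gives x = 0, y = -2.
Check: M·(0, -2, 3) = (0, -14, 21) = 7·(0, -2, 3).

0, -2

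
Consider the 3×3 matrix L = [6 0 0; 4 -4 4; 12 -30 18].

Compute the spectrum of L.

The characteristic polynomial is p(lambda) = det(lambda·I - L).
Cofactor expansion gives p(lambda) = lambda^3 - 20·lambda^2 + 132·lambda - 288.
Try lambda = 8: p(8) = 0, so 8 is a root.
Factor out (lambda - 8): p(lambda) = (lambda - 8)·(lambda^2 - 12·lambda + 36).
The quadratic factor is (lambda - 6)^2.
Eigenvalues: 6, 6, 8.

6, 6, 8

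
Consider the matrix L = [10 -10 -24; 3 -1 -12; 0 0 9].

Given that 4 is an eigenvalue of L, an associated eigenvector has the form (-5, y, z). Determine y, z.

-3, 0

We need (L - 4I)v = 0.
L - 4I = [[6, -10, -24], [3, -5, -12], [0, 0, 5]].
Row 1: (6)·-5 + (-10)·y + (-24)·z = 0
Row 2: (3)·-5 + (-5)·y + (-12)·z = 0
Row 3: (0)·-5 + (0)·y + (5)·z = 0
Solving gives y = -3, z = 0.
Check: L·(-5, -3, 0) = (-20, -12, 0) = 4·(-5, -3, 0).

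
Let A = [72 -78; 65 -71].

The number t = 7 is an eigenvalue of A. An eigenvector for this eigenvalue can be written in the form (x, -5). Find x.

We need (A - 7I)v = 0.
A - 7I = [[65, -78], [65, -78]].
Row 1: (65)·x + (-78)·-5 = 0
Row 2: (65)·x + (-78)·-5 = 0
Solving gives x = -6.
Check: A·(-6, -5) = (-42, -35) = 7·(-6, -5).

-6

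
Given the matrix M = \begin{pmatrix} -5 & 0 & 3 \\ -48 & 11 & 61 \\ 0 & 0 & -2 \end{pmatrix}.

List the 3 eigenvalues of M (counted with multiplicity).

-5, -2, 11

Set up det(sI - M) = 0.
Cofactor expansion gives p(s) = s^3 - 4s^2 - 67s - 110.
Try s = -2: p(-2) = 0, so -2 is a root.
Dividing by (s + 2) leaves s^2 - 6s - 55.
The quadratic factors as (s + 5)·(s - 11).
Eigenvalues: -5, -2, 11.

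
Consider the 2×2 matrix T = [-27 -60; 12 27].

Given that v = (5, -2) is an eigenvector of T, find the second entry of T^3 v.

First find the eigenvalue: Tv = (-15, 6) = -3·(5, -2), so λ = -3.
Then T^3 v = λ^3·v = (-3)^3·(5, -2) = -27·(5, -2) = (-135, 54).

54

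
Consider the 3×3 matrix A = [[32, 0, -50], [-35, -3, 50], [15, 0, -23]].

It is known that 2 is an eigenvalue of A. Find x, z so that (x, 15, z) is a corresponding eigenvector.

-15, -9

We need (A - 2I)v = 0.
A - 2I = [[30, 0, -50], [-35, -5, 50], [15, 0, -25]].
Row 1: (30)·x + (0)·15 + (-50)·z = 0
Row 2: (-35)·x + (-5)·15 + (50)·z = 0
Row 3: (15)·x + (0)·15 + (-25)·z = 0
Solving gives x = -15, z = -9.
Check: A·(-15, 15, -9) = (-30, 30, -18) = 2·(-15, 15, -9).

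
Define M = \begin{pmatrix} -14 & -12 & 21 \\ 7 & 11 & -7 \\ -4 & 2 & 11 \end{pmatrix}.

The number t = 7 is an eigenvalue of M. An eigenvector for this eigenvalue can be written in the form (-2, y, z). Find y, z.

We need (M - 7I)v = 0.
M - 7I = [[-21, -12, 21], [7, 4, -7], [-4, 2, 4]].
Row 1: (-21)·-2 + (-12)·y + (21)·z = 0
Row 2: (7)·-2 + (4)·y + (-7)·z = 0
Row 3: (-4)·-2 + (2)·y + (4)·z = 0
Solving gives y = 0, z = -2.
Check: M·(-2, 0, -2) = (-14, 0, -14) = 7·(-2, 0, -2).

0, -2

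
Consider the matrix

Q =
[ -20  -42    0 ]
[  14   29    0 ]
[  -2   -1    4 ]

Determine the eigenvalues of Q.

Compute the characteristic polynomial p(λ) = det(λI - Q).
Cofactor expansion gives p(λ) = λ^3 - 13λ^2 + 44λ - 32.
Since p(1) = 0, λ = 1 is a root.
Dividing by (λ - 1) leaves λ^2 - 12λ + 32.
The quadratic factors as (λ - 4)·(λ - 8).
Eigenvalues: 1, 4, 8.

1, 4, 8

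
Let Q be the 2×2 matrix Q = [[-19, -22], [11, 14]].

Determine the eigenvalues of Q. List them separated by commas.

det(Q - μI) = (-19 - μ)(14 - μ) - (-22)·(11) = μ^2 + 5μ - 24.
This factors as (μ + 8)·(μ - 3) = 0.
Eigenvalues: -8, 3.

-8, 3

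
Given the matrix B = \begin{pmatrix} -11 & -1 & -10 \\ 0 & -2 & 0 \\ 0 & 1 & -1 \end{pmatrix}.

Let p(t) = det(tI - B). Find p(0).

22

p(0) = det(0·I − B) = det(−B) = (−1)^3·det(B).
det(B) = -22, so p(0) = 22.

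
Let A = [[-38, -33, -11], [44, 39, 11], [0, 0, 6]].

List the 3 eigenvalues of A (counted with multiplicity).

The characteristic polynomial is p(μ) = det(μI - A).
Expanding the 3×3 determinant: p(μ) = μ^3 - 7μ^2 - 24μ + 180.
Try μ = -5: p(-5) = 0, so -5 is a root.
Dividing by (μ + 5) leaves μ^2 - 12μ + 36.
The quadratic factor is (μ - 6)^2.
Eigenvalues: -5, 6, 6.

-5, 6, 6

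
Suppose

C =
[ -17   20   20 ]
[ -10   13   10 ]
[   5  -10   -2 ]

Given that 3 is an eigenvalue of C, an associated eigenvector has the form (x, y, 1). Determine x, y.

We need (C - 3I)v = 0.
C - 3I = [[-20, 20, 20], [-10, 10, 10], [5, -10, -5]].
Row 1: (-20)·x + (20)·y + (20)·1 = 0
Row 2: (-10)·x + (10)·y + (10)·1 = 0
Row 3: (5)·x + (-10)·y + (-5)·1 = 0
Solving gives x = 1, y = 0.
Check: C·(1, 0, 1) = (3, 0, 3) = 3·(1, 0, 1).

1, 0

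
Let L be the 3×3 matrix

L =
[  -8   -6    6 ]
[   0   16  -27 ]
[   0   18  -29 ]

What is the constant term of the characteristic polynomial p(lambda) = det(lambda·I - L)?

p(0) = det(0·I − L) = det(−L) = (−1)^3·det(L).
det(L) = -176, so p(0) = 176.

176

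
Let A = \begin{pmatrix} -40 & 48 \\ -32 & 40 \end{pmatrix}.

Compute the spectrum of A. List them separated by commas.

det(A - rI) = (-40 - r)(40 - r) - (48)·(-32) = r^2 - 64.
This factors as (r + 8)·(r - 8) = 0.
Eigenvalues: -8, 8.

-8, 8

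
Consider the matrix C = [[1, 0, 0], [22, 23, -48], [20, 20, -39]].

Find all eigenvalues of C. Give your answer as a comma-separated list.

Set up det(tI - C) = 0.
Expanding the 3×3 determinant: p(t) = t^3 + 15t^2 + 47t - 63.
Try t = 1: p(1) = 0, so 1 is a root.
Factor out (t - 1): p(t) = (t - 1)·(t^2 + 16t + 63).
The quadratic factors as (t + 9)·(t + 7).
Eigenvalues: -9, -7, 1.

-9, -7, 1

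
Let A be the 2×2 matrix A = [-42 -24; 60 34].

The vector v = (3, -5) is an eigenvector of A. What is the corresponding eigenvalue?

-2

Compute Av: A·(3, -5) = (-6, 10).
Since Av = λv, compare component 1: -6 = λ·3, so λ = -2.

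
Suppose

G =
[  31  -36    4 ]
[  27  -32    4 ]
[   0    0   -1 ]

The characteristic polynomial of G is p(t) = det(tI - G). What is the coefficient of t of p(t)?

-19

p(t) = t^3 + 2t^2 - 19t - 20.
The coefficient of t is -19.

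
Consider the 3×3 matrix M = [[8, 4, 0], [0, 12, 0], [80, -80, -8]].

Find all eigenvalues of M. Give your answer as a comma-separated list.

-8, 8, 12

The characteristic polynomial is p(μ) = det(μI - M).
Cofactor expansion gives p(μ) = μ^3 - 12μ^2 - 64μ + 768.
Rational-root test: μ = -8 gives p(-8) = 0.
Factor out (μ + 8): p(μ) = (μ + 8)·(μ^2 - 20μ + 96).
The quadratic factors as (μ - 8)·(μ - 12).
Eigenvalues: -8, 8, 12.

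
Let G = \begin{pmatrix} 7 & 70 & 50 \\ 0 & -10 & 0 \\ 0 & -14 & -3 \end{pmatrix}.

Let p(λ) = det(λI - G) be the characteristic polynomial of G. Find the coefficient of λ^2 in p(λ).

6

The coefficient of λ^2 of det(λI - G) is −trace(G).
trace(G) = (7) + (-10) + (-3) = -6, so the coefficient is 6.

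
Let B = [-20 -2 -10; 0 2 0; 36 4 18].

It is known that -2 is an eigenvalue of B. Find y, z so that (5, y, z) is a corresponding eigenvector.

We need (B + 2I)v = 0.
B + 2I = [[-18, -2, -10], [0, 4, 0], [36, 4, 20]].
Row 1: (-18)·5 + (-2)·y + (-10)·z = 0
Row 2: (0)·5 + (4)·y + (0)·z = 0
Row 3: (36)·5 + (4)·y + (20)·z = 0
Solving gives y = 0, z = -9.
Check: B·(5, 0, -9) = (-10, 0, 18) = -2·(5, 0, -9).

0, -9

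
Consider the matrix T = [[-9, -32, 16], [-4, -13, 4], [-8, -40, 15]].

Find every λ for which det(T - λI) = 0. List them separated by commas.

-9, -5, 7

The characteristic polynomial is p(λ) = det(λI - T).
Expanding the 3×3 determinant: p(λ) = λ^3 + 7λ^2 - 53λ - 315.
Try λ = 7: p(7) = 0, so 7 is a root.
Dividing by (λ - 7) leaves λ^2 + 14λ + 45.
The quadratic factors as (λ + 9)·(λ + 5).
Eigenvalues: -9, -5, 7.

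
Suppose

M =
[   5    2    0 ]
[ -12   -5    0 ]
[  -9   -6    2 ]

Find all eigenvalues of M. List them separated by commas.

-1, 1, 2

Set up det(λI - M) = 0.
Expanding along the first row, p(λ) = λ^3 - 2λ^2 - λ + 2.
Try λ = -1: p(-1) = 0, so -1 is a root.
Factor out (λ + 1): p(λ) = (λ + 1)·(λ^2 - 3λ + 2).
The quadratic factors as (λ - 1)·(λ - 2).
Eigenvalues: -1, 1, 2.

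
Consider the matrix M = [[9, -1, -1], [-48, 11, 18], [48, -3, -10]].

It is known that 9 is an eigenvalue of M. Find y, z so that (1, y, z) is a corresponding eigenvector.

-3, 3

We need (M - 9I)v = 0.
M - 9I = [[0, -1, -1], [-48, 2, 18], [48, -3, -19]].
Row 1: (0)·1 + (-1)·y + (-1)·z = 0
Row 2: (-48)·1 + (2)·y + (18)·z = 0
Row 3: (48)·1 + (-3)·y + (-19)·z = 0
Solving gives y = -3, z = 3.
Check: M·(1, -3, 3) = (9, -27, 27) = 9·(1, -3, 3).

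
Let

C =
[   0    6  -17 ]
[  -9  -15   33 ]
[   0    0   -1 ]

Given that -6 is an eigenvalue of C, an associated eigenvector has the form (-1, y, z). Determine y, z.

1, 0

We need (C + 6I)v = 0.
C + 6I = [[6, 6, -17], [-9, -9, 33], [0, 0, 5]].
Row 1: (6)·-1 + (6)·y + (-17)·z = 0
Row 2: (-9)·-1 + (-9)·y + (33)·z = 0
Row 3: (0)·-1 + (0)·y + (5)·z = 0
Solving gives y = 1, z = 0.
Check: C·(-1, 1, 0) = (6, -6, 0) = -6·(-1, 1, 0).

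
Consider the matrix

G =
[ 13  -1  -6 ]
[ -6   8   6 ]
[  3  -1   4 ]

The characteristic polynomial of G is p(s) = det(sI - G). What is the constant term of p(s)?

p(s) = s^3 - 25s^2 + 206s - 560.
The constant term is -560.

-560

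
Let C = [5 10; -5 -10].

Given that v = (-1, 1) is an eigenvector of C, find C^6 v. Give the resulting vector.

First find the eigenvalue: Cv = (5, -5) = -5·(-1, 1), so λ = -5.
Then C^6 v = λ^6·v = (-5)^6·(-1, 1) = 15625·(-1, 1) = (-15625, 15625).

(-15625, 15625)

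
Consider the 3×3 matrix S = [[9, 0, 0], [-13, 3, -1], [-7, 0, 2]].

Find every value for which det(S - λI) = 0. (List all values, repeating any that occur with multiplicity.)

Compute the characteristic polynomial p(λ) = det(λI - S).
Expanding along the first row, p(λ) = λ^3 - 14λ^2 + 51λ - 54.
Rational-root test: λ = 2 gives p(2) = 0.
Dividing by (λ - 2) leaves λ^2 - 12λ + 27.
The quadratic factors as (λ - 3)·(λ - 9).
Eigenvalues: 2, 3, 9.

2, 3, 9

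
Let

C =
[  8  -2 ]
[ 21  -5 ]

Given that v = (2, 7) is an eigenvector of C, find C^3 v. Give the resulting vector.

(2, 7)

First find the eigenvalue: Cv = (2, 7) = 1·(2, 7), so λ = 1.
Then C^3 v = λ^3·v = 1^3·(2, 7) = 1·(2, 7) = (2, 7).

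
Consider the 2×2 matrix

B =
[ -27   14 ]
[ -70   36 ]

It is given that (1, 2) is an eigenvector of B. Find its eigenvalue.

Compute Bv: B·(1, 2) = (1, 2).
Since Bv = λv, compare component 1: 1 = λ·1, so λ = 1.

1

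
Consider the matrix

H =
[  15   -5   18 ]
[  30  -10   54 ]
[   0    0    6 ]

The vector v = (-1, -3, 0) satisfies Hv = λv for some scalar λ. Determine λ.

Compute Hv: H·(-1, -3, 0) = (0, 0, 0).
Since Hv = λv, compare component 1: 0 = λ·-1, so λ = 0.

0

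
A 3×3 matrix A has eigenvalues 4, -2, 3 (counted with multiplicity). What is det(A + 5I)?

216

If A has eigenvalues 4, -2, 3, then A + 5I has eigenvalues 9, 3, 8.
det(A + 5I) = (9) · (3) · (8) = 216.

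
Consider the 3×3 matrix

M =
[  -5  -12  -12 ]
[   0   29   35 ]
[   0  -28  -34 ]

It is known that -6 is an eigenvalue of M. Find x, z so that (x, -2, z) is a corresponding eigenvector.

0, 2

We need (M + 6I)v = 0.
M + 6I = [[1, -12, -12], [0, 35, 35], [0, -28, -28]].
Row 1: (1)·x + (-12)·-2 + (-12)·z = 0
Row 2: (0)·x + (35)·-2 + (35)·z = 0
Row 3: (0)·x + (-28)·-2 + (-28)·z = 0
Solving gives x = 0, z = 2.
Check: M·(0, -2, 2) = (0, 12, -12) = -6·(0, -2, 2).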